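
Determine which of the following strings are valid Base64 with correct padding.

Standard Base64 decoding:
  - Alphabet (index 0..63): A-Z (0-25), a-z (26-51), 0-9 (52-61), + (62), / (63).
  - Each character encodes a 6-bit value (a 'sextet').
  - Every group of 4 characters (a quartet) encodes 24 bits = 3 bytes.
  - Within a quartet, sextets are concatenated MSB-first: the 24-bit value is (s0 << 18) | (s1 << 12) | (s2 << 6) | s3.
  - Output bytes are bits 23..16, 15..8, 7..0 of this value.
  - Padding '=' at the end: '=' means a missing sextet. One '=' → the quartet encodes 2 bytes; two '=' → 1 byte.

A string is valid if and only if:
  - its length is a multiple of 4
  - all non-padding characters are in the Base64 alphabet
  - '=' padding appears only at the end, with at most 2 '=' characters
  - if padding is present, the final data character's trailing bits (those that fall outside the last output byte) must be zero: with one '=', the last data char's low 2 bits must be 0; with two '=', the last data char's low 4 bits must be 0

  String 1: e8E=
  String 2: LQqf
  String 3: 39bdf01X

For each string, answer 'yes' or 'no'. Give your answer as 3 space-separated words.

Answer: yes yes yes

Derivation:
String 1: 'e8E=' → valid
String 2: 'LQqf' → valid
String 3: '39bdf01X' → valid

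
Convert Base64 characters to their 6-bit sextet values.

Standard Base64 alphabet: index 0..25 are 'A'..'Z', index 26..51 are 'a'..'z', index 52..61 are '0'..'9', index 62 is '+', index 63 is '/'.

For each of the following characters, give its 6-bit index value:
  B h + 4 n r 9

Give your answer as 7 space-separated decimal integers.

'B': A..Z range, ord('B') − ord('A') = 1
'h': a..z range, 26 + ord('h') − ord('a') = 33
'+': index 62
'4': 0..9 range, 52 + ord('4') − ord('0') = 56
'n': a..z range, 26 + ord('n') − ord('a') = 39
'r': a..z range, 26 + ord('r') − ord('a') = 43
'9': 0..9 range, 52 + ord('9') − ord('0') = 61

Answer: 1 33 62 56 39 43 61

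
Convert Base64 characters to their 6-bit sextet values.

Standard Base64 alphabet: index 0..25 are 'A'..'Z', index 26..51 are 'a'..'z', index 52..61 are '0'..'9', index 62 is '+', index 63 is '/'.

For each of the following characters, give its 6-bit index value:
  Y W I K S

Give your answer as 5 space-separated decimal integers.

'Y': A..Z range, ord('Y') − ord('A') = 24
'W': A..Z range, ord('W') − ord('A') = 22
'I': A..Z range, ord('I') − ord('A') = 8
'K': A..Z range, ord('K') − ord('A') = 10
'S': A..Z range, ord('S') − ord('A') = 18

Answer: 24 22 8 10 18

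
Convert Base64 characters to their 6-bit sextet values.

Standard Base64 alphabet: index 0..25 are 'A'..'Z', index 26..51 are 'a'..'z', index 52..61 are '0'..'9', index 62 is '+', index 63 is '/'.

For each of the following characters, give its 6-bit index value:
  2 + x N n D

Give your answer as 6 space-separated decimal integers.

Answer: 54 62 49 13 39 3

Derivation:
'2': 0..9 range, 52 + ord('2') − ord('0') = 54
'+': index 62
'x': a..z range, 26 + ord('x') − ord('a') = 49
'N': A..Z range, ord('N') − ord('A') = 13
'n': a..z range, 26 + ord('n') − ord('a') = 39
'D': A..Z range, ord('D') − ord('A') = 3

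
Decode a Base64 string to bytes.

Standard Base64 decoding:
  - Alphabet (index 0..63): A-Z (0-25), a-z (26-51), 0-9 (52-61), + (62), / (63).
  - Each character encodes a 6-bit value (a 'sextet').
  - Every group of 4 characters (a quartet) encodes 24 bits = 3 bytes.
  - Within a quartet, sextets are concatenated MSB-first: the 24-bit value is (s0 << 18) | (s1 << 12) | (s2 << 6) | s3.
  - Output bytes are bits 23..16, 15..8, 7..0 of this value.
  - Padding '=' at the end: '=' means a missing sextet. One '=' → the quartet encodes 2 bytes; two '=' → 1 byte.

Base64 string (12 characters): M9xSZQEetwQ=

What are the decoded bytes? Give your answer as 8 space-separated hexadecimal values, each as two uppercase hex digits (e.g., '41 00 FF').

After char 0 ('M'=12): chars_in_quartet=1 acc=0xC bytes_emitted=0
After char 1 ('9'=61): chars_in_quartet=2 acc=0x33D bytes_emitted=0
After char 2 ('x'=49): chars_in_quartet=3 acc=0xCF71 bytes_emitted=0
After char 3 ('S'=18): chars_in_quartet=4 acc=0x33DC52 -> emit 33 DC 52, reset; bytes_emitted=3
After char 4 ('Z'=25): chars_in_quartet=1 acc=0x19 bytes_emitted=3
After char 5 ('Q'=16): chars_in_quartet=2 acc=0x650 bytes_emitted=3
After char 6 ('E'=4): chars_in_quartet=3 acc=0x19404 bytes_emitted=3
After char 7 ('e'=30): chars_in_quartet=4 acc=0x65011E -> emit 65 01 1E, reset; bytes_emitted=6
After char 8 ('t'=45): chars_in_quartet=1 acc=0x2D bytes_emitted=6
After char 9 ('w'=48): chars_in_quartet=2 acc=0xB70 bytes_emitted=6
After char 10 ('Q'=16): chars_in_quartet=3 acc=0x2DC10 bytes_emitted=6
Padding '=': partial quartet acc=0x2DC10 -> emit B7 04; bytes_emitted=8

Answer: 33 DC 52 65 01 1E B7 04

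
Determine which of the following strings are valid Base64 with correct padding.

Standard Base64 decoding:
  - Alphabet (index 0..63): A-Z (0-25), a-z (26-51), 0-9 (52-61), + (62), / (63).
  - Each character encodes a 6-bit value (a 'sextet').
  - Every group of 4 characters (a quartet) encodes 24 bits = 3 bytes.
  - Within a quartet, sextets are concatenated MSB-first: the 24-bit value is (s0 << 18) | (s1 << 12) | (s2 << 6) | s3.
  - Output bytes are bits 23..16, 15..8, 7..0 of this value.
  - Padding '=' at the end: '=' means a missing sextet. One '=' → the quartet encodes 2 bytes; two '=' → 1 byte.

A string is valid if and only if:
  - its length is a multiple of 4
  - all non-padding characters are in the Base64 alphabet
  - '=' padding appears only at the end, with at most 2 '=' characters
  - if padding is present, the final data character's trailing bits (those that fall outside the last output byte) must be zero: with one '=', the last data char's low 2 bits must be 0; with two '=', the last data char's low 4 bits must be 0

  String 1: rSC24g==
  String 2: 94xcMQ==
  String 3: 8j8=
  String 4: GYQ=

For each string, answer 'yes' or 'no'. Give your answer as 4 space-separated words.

Answer: yes yes yes yes

Derivation:
String 1: 'rSC24g==' → valid
String 2: '94xcMQ==' → valid
String 3: '8j8=' → valid
String 4: 'GYQ=' → valid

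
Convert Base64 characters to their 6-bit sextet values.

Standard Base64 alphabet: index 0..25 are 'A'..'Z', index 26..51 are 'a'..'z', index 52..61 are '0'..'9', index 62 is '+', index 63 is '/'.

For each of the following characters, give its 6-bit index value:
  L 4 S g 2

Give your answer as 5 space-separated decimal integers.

Answer: 11 56 18 32 54

Derivation:
'L': A..Z range, ord('L') − ord('A') = 11
'4': 0..9 range, 52 + ord('4') − ord('0') = 56
'S': A..Z range, ord('S') − ord('A') = 18
'g': a..z range, 26 + ord('g') − ord('a') = 32
'2': 0..9 range, 52 + ord('2') − ord('0') = 54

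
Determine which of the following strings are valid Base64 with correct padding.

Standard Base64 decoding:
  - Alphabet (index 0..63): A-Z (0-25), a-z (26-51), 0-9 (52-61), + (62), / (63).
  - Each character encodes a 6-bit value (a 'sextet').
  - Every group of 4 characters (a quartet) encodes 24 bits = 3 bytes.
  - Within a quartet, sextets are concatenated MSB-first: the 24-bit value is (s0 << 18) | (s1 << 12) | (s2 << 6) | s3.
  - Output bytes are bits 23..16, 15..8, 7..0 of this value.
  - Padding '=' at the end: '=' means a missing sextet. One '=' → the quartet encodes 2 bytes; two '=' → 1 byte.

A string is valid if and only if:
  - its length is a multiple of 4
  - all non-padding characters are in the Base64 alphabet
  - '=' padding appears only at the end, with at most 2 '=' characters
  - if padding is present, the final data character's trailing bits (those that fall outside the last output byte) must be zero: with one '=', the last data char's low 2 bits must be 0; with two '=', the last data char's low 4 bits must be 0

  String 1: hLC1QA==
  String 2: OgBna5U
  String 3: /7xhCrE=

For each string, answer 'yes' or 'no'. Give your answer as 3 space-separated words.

String 1: 'hLC1QA==' → valid
String 2: 'OgBna5U' → invalid (len=7 not mult of 4)
String 3: '/7xhCrE=' → valid

Answer: yes no yes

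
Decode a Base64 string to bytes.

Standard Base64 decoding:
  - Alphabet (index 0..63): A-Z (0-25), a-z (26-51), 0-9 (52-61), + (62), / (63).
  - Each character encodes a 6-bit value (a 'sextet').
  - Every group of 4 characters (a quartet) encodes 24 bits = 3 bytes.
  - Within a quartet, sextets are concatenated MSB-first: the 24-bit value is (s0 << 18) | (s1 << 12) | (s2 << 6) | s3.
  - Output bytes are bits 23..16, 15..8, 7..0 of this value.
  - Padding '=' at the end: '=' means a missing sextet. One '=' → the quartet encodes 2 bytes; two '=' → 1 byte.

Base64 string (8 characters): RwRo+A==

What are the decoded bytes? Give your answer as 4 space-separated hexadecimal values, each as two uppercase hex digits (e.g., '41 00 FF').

After char 0 ('R'=17): chars_in_quartet=1 acc=0x11 bytes_emitted=0
After char 1 ('w'=48): chars_in_quartet=2 acc=0x470 bytes_emitted=0
After char 2 ('R'=17): chars_in_quartet=3 acc=0x11C11 bytes_emitted=0
After char 3 ('o'=40): chars_in_quartet=4 acc=0x470468 -> emit 47 04 68, reset; bytes_emitted=3
After char 4 ('+'=62): chars_in_quartet=1 acc=0x3E bytes_emitted=3
After char 5 ('A'=0): chars_in_quartet=2 acc=0xF80 bytes_emitted=3
Padding '==': partial quartet acc=0xF80 -> emit F8; bytes_emitted=4

Answer: 47 04 68 F8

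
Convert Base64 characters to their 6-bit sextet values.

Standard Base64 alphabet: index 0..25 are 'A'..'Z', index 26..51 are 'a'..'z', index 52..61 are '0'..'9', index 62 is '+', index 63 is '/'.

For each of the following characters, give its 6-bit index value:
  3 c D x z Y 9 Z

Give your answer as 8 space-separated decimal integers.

Answer: 55 28 3 49 51 24 61 25

Derivation:
'3': 0..9 range, 52 + ord('3') − ord('0') = 55
'c': a..z range, 26 + ord('c') − ord('a') = 28
'D': A..Z range, ord('D') − ord('A') = 3
'x': a..z range, 26 + ord('x') − ord('a') = 49
'z': a..z range, 26 + ord('z') − ord('a') = 51
'Y': A..Z range, ord('Y') − ord('A') = 24
'9': 0..9 range, 52 + ord('9') − ord('0') = 61
'Z': A..Z range, ord('Z') − ord('A') = 25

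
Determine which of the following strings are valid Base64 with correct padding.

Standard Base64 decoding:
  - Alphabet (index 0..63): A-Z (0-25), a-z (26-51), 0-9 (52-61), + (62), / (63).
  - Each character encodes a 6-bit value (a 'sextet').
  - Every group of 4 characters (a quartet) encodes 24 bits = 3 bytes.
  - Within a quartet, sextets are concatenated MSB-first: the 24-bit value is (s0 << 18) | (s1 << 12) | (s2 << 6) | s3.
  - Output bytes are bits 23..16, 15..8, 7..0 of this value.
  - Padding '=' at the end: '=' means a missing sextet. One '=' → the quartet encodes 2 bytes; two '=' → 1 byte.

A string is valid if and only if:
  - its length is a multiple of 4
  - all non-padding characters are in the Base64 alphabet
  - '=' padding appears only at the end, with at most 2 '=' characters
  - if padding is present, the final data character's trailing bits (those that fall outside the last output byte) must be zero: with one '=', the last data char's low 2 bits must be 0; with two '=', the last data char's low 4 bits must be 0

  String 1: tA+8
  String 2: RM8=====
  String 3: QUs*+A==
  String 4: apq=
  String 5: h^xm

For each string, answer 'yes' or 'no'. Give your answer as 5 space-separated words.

Answer: yes no no no no

Derivation:
String 1: 'tA+8' → valid
String 2: 'RM8=====' → invalid (5 pad chars (max 2))
String 3: 'QUs*+A==' → invalid (bad char(s): ['*'])
String 4: 'apq=' → invalid (bad trailing bits)
String 5: 'h^xm' → invalid (bad char(s): ['^'])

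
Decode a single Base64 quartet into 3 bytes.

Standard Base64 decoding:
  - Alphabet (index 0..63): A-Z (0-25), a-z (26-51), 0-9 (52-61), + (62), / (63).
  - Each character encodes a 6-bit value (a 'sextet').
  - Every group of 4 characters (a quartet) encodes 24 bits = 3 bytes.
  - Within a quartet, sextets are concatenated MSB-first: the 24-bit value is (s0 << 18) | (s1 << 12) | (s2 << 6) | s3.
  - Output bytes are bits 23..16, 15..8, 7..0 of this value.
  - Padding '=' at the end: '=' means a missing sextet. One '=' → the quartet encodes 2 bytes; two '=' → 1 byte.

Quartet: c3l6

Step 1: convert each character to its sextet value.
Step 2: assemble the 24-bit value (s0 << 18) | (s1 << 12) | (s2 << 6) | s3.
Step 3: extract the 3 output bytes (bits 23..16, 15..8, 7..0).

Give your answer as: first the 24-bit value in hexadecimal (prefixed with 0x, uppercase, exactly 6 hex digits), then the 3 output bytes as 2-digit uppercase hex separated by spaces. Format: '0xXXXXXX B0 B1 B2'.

Answer: 0x73797A 73 79 7A

Derivation:
Sextets: c=28, 3=55, l=37, 6=58
24-bit: (28<<18) | (55<<12) | (37<<6) | 58
      = 0x700000 | 0x037000 | 0x000940 | 0x00003A
      = 0x73797A
Bytes: (v>>16)&0xFF=73, (v>>8)&0xFF=79, v&0xFF=7A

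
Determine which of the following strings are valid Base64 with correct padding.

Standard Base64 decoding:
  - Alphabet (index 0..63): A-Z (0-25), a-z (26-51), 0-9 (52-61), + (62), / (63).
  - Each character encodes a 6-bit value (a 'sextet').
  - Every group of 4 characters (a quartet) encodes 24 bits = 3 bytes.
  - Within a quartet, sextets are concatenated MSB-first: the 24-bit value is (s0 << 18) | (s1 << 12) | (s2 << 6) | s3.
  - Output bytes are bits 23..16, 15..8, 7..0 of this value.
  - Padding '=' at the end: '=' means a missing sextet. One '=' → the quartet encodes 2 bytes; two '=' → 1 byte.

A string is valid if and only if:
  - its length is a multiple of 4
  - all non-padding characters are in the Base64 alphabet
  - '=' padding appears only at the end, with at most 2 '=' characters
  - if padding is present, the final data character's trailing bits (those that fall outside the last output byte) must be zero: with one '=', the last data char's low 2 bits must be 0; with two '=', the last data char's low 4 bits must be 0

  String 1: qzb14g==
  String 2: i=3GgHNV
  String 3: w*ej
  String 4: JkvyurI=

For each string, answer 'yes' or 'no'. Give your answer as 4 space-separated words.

String 1: 'qzb14g==' → valid
String 2: 'i=3GgHNV' → invalid (bad char(s): ['=']; '=' in middle)
String 3: 'w*ej' → invalid (bad char(s): ['*'])
String 4: 'JkvyurI=' → valid

Answer: yes no no yes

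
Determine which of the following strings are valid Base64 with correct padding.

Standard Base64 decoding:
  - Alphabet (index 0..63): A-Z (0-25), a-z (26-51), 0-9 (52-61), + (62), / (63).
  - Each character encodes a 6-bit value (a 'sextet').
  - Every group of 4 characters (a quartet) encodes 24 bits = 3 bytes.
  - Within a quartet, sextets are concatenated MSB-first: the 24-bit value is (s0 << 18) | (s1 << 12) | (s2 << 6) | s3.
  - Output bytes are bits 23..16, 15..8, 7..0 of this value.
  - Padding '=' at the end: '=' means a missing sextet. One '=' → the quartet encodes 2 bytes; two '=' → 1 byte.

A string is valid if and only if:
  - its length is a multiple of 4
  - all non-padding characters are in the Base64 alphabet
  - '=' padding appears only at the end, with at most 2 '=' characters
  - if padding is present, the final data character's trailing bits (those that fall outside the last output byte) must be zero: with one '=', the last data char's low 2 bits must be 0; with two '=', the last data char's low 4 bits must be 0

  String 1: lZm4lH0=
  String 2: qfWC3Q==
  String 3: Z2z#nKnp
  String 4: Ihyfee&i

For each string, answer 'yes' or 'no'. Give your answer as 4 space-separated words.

Answer: yes yes no no

Derivation:
String 1: 'lZm4lH0=' → valid
String 2: 'qfWC3Q==' → valid
String 3: 'Z2z#nKnp' → invalid (bad char(s): ['#'])
String 4: 'Ihyfee&i' → invalid (bad char(s): ['&'])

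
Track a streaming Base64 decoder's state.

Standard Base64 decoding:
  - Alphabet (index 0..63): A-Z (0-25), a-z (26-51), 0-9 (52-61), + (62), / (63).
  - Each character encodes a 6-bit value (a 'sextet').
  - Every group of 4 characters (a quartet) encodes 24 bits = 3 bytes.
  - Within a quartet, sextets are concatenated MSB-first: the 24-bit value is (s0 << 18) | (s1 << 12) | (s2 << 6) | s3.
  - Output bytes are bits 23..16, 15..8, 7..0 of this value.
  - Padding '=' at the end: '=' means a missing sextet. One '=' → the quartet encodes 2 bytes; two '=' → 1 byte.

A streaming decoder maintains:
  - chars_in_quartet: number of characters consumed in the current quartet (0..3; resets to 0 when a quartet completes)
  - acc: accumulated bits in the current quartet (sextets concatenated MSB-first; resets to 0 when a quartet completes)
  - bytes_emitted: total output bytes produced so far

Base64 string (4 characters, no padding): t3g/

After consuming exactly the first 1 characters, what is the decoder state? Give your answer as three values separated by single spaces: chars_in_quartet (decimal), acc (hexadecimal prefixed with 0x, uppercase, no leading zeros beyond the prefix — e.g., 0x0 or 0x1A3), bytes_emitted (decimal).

Answer: 1 0x2D 0

Derivation:
After char 0 ('t'=45): chars_in_quartet=1 acc=0x2D bytes_emitted=0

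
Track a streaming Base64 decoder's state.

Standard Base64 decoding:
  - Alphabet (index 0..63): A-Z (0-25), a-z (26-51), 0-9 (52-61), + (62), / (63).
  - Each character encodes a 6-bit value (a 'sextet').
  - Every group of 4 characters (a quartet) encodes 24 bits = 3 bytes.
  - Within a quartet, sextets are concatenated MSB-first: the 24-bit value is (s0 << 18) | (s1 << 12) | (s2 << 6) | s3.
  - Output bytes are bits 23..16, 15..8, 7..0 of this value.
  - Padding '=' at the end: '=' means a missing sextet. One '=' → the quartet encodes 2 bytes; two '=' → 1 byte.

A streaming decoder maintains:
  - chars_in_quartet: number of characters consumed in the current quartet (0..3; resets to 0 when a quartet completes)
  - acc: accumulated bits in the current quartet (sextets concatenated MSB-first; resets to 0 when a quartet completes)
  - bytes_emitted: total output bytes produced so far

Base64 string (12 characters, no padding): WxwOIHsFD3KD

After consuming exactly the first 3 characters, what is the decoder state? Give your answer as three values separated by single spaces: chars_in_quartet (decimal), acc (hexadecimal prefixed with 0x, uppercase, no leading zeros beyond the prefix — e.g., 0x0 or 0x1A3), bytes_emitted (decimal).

After char 0 ('W'=22): chars_in_quartet=1 acc=0x16 bytes_emitted=0
After char 1 ('x'=49): chars_in_quartet=2 acc=0x5B1 bytes_emitted=0
After char 2 ('w'=48): chars_in_quartet=3 acc=0x16C70 bytes_emitted=0

Answer: 3 0x16C70 0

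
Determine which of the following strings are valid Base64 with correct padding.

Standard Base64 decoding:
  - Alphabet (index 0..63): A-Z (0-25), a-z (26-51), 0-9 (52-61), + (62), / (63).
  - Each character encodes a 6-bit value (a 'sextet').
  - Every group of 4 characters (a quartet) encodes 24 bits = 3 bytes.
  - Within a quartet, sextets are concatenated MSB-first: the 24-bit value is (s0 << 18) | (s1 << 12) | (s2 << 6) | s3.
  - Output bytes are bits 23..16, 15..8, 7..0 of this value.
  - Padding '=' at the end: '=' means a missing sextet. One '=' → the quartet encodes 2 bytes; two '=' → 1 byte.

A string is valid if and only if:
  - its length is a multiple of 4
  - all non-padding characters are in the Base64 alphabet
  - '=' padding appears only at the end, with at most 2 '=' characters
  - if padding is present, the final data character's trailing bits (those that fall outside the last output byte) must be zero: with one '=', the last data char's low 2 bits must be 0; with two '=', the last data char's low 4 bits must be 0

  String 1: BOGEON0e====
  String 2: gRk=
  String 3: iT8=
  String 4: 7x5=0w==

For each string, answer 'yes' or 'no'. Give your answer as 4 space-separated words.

String 1: 'BOGEON0e====' → invalid (4 pad chars (max 2))
String 2: 'gRk=' → valid
String 3: 'iT8=' → valid
String 4: '7x5=0w==' → invalid (bad char(s): ['=']; '=' in middle)

Answer: no yes yes no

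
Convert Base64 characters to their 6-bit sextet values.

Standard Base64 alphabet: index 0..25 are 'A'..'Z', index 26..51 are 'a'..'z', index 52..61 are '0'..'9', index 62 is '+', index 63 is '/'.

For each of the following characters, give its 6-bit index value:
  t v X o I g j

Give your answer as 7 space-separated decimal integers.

Answer: 45 47 23 40 8 32 35

Derivation:
't': a..z range, 26 + ord('t') − ord('a') = 45
'v': a..z range, 26 + ord('v') − ord('a') = 47
'X': A..Z range, ord('X') − ord('A') = 23
'o': a..z range, 26 + ord('o') − ord('a') = 40
'I': A..Z range, ord('I') − ord('A') = 8
'g': a..z range, 26 + ord('g') − ord('a') = 32
'j': a..z range, 26 + ord('j') − ord('a') = 35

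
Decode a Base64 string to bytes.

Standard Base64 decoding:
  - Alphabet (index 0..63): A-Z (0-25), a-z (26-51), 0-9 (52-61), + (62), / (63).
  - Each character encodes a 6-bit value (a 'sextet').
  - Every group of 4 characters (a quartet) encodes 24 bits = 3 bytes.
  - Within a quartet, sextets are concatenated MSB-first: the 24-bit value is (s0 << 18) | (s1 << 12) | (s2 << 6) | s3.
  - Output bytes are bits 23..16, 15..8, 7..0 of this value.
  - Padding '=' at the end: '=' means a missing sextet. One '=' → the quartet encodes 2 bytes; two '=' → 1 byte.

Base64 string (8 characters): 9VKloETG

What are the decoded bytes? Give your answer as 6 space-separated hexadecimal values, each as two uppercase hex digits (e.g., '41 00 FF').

After char 0 ('9'=61): chars_in_quartet=1 acc=0x3D bytes_emitted=0
After char 1 ('V'=21): chars_in_quartet=2 acc=0xF55 bytes_emitted=0
After char 2 ('K'=10): chars_in_quartet=3 acc=0x3D54A bytes_emitted=0
After char 3 ('l'=37): chars_in_quartet=4 acc=0xF552A5 -> emit F5 52 A5, reset; bytes_emitted=3
After char 4 ('o'=40): chars_in_quartet=1 acc=0x28 bytes_emitted=3
After char 5 ('E'=4): chars_in_quartet=2 acc=0xA04 bytes_emitted=3
After char 6 ('T'=19): chars_in_quartet=3 acc=0x28113 bytes_emitted=3
After char 7 ('G'=6): chars_in_quartet=4 acc=0xA044C6 -> emit A0 44 C6, reset; bytes_emitted=6

Answer: F5 52 A5 A0 44 C6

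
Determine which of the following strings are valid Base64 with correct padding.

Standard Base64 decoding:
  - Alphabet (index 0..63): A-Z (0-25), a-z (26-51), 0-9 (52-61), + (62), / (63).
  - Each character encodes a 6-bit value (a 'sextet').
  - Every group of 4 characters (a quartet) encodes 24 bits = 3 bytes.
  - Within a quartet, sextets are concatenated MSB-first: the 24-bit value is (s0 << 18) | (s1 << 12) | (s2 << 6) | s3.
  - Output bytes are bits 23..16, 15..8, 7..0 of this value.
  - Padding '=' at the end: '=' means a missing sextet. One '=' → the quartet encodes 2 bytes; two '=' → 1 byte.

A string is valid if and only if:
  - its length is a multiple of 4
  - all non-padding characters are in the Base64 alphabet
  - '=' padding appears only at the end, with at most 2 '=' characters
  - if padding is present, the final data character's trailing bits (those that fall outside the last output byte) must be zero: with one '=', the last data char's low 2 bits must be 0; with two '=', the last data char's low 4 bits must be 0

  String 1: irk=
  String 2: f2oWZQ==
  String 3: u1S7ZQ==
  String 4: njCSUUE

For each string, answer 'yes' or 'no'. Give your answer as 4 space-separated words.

String 1: 'irk=' → valid
String 2: 'f2oWZQ==' → valid
String 3: 'u1S7ZQ==' → valid
String 4: 'njCSUUE' → invalid (len=7 not mult of 4)

Answer: yes yes yes no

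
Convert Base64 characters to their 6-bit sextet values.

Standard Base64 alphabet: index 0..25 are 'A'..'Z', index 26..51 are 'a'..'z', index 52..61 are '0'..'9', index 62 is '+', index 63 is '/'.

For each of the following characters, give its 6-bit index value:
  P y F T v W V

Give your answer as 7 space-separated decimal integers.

'P': A..Z range, ord('P') − ord('A') = 15
'y': a..z range, 26 + ord('y') − ord('a') = 50
'F': A..Z range, ord('F') − ord('A') = 5
'T': A..Z range, ord('T') − ord('A') = 19
'v': a..z range, 26 + ord('v') − ord('a') = 47
'W': A..Z range, ord('W') − ord('A') = 22
'V': A..Z range, ord('V') − ord('A') = 21

Answer: 15 50 5 19 47 22 21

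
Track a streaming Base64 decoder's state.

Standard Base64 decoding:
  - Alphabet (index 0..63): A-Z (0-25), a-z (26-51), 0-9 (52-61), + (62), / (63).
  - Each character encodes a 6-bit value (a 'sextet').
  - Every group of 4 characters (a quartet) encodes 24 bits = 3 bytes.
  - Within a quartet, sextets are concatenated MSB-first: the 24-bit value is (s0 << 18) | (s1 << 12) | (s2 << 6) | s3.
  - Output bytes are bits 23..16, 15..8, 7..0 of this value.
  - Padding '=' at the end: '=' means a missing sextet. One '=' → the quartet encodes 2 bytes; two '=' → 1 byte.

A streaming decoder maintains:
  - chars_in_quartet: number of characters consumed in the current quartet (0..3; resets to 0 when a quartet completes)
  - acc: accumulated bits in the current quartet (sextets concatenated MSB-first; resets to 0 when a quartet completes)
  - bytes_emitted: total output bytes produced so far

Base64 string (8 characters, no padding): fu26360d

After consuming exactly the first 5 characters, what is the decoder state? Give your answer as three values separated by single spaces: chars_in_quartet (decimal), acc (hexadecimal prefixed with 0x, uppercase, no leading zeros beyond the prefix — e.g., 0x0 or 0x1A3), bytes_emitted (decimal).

After char 0 ('f'=31): chars_in_quartet=1 acc=0x1F bytes_emitted=0
After char 1 ('u'=46): chars_in_quartet=2 acc=0x7EE bytes_emitted=0
After char 2 ('2'=54): chars_in_quartet=3 acc=0x1FBB6 bytes_emitted=0
After char 3 ('6'=58): chars_in_quartet=4 acc=0x7EEDBA -> emit 7E ED BA, reset; bytes_emitted=3
After char 4 ('3'=55): chars_in_quartet=1 acc=0x37 bytes_emitted=3

Answer: 1 0x37 3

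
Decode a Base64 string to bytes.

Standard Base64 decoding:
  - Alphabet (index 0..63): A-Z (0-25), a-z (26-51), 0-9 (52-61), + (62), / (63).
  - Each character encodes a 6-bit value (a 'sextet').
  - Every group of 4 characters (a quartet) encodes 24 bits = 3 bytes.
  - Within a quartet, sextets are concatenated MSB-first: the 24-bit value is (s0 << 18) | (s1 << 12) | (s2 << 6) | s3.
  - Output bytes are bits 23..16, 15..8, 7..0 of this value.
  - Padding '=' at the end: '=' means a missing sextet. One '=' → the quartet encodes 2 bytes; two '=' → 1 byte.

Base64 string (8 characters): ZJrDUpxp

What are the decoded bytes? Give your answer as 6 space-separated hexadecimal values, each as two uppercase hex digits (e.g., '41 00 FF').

After char 0 ('Z'=25): chars_in_quartet=1 acc=0x19 bytes_emitted=0
After char 1 ('J'=9): chars_in_quartet=2 acc=0x649 bytes_emitted=0
After char 2 ('r'=43): chars_in_quartet=3 acc=0x1926B bytes_emitted=0
After char 3 ('D'=3): chars_in_quartet=4 acc=0x649AC3 -> emit 64 9A C3, reset; bytes_emitted=3
After char 4 ('U'=20): chars_in_quartet=1 acc=0x14 bytes_emitted=3
After char 5 ('p'=41): chars_in_quartet=2 acc=0x529 bytes_emitted=3
After char 6 ('x'=49): chars_in_quartet=3 acc=0x14A71 bytes_emitted=3
After char 7 ('p'=41): chars_in_quartet=4 acc=0x529C69 -> emit 52 9C 69, reset; bytes_emitted=6

Answer: 64 9A C3 52 9C 69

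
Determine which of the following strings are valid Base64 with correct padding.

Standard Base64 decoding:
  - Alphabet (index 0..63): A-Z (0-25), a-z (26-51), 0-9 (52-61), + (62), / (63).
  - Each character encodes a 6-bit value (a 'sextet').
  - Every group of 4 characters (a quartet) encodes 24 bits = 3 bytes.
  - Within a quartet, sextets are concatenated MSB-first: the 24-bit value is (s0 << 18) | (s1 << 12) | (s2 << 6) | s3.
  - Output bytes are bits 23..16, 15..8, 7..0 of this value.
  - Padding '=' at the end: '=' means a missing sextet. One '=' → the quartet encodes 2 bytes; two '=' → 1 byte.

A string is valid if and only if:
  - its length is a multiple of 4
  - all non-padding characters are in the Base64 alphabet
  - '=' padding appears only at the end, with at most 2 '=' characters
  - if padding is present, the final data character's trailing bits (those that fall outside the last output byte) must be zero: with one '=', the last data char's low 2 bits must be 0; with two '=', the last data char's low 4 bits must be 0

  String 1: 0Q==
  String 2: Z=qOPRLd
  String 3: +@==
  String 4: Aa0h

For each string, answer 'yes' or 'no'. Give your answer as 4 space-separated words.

String 1: '0Q==' → valid
String 2: 'Z=qOPRLd' → invalid (bad char(s): ['=']; '=' in middle)
String 3: '+@==' → invalid (bad char(s): ['@'])
String 4: 'Aa0h' → valid

Answer: yes no no yes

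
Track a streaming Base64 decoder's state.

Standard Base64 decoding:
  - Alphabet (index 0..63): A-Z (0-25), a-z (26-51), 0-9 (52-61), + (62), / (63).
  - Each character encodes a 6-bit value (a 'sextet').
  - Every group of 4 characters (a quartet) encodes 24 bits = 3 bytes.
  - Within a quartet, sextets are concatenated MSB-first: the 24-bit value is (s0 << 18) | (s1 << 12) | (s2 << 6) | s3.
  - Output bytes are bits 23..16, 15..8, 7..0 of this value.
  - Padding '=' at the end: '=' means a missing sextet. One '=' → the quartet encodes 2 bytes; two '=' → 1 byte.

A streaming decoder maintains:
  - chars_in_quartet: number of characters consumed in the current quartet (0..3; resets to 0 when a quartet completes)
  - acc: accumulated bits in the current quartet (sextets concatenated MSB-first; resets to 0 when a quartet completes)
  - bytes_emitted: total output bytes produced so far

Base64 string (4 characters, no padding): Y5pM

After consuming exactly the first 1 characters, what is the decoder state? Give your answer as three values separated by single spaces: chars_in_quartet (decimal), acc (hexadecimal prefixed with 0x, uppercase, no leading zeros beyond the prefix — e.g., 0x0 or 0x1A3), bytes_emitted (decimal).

After char 0 ('Y'=24): chars_in_quartet=1 acc=0x18 bytes_emitted=0

Answer: 1 0x18 0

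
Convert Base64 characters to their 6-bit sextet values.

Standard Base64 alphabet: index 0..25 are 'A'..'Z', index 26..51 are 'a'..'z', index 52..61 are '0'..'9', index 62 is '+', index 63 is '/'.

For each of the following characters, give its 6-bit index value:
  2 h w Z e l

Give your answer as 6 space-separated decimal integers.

Answer: 54 33 48 25 30 37

Derivation:
'2': 0..9 range, 52 + ord('2') − ord('0') = 54
'h': a..z range, 26 + ord('h') − ord('a') = 33
'w': a..z range, 26 + ord('w') − ord('a') = 48
'Z': A..Z range, ord('Z') − ord('A') = 25
'e': a..z range, 26 + ord('e') − ord('a') = 30
'l': a..z range, 26 + ord('l') − ord('a') = 37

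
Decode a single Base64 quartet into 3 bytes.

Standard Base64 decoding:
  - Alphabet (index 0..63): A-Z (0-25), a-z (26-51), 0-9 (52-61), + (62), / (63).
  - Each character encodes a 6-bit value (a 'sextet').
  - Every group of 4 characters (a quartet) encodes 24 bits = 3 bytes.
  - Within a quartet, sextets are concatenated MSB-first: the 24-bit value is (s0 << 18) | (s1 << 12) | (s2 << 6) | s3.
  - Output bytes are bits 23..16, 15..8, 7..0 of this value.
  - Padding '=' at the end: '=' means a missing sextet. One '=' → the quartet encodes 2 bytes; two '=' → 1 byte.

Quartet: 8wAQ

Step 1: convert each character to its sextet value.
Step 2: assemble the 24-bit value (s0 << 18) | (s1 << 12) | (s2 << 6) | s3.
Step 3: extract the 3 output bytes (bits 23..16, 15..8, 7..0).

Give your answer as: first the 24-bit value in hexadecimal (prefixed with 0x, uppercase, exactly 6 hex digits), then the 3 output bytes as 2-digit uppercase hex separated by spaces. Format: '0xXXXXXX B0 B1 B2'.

Answer: 0xF30010 F3 00 10

Derivation:
Sextets: 8=60, w=48, A=0, Q=16
24-bit: (60<<18) | (48<<12) | (0<<6) | 16
      = 0xF00000 | 0x030000 | 0x000000 | 0x000010
      = 0xF30010
Bytes: (v>>16)&0xFF=F3, (v>>8)&0xFF=00, v&0xFF=10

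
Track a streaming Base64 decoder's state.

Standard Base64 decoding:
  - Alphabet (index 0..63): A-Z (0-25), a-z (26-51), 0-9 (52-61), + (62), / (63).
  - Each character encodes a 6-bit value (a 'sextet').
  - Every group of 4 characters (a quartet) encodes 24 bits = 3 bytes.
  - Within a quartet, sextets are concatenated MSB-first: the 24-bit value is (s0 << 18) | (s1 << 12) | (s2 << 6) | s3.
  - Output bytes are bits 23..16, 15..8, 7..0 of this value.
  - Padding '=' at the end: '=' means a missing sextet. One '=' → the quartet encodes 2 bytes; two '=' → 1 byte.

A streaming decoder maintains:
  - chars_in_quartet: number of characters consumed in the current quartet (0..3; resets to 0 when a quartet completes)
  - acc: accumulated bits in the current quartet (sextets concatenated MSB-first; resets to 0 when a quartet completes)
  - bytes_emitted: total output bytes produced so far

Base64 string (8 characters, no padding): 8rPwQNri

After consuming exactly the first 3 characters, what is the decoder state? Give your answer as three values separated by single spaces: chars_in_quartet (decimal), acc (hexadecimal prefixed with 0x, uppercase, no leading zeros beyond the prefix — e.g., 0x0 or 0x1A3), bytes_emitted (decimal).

Answer: 3 0x3CACF 0

Derivation:
After char 0 ('8'=60): chars_in_quartet=1 acc=0x3C bytes_emitted=0
After char 1 ('r'=43): chars_in_quartet=2 acc=0xF2B bytes_emitted=0
After char 2 ('P'=15): chars_in_quartet=3 acc=0x3CACF bytes_emitted=0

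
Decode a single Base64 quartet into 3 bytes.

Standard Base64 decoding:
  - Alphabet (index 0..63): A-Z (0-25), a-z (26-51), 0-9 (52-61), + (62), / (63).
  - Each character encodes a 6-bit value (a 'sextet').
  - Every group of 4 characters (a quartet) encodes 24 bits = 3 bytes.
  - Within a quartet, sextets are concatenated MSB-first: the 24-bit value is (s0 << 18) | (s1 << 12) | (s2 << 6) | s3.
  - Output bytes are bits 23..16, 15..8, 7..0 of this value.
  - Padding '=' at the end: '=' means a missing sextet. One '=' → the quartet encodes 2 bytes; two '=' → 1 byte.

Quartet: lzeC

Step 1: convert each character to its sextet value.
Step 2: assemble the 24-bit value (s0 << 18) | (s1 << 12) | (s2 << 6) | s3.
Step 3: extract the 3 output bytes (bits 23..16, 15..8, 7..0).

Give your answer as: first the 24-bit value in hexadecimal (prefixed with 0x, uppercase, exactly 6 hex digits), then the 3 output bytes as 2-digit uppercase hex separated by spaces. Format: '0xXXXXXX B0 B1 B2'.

Sextets: l=37, z=51, e=30, C=2
24-bit: (37<<18) | (51<<12) | (30<<6) | 2
      = 0x940000 | 0x033000 | 0x000780 | 0x000002
      = 0x973782
Bytes: (v>>16)&0xFF=97, (v>>8)&0xFF=37, v&0xFF=82

Answer: 0x973782 97 37 82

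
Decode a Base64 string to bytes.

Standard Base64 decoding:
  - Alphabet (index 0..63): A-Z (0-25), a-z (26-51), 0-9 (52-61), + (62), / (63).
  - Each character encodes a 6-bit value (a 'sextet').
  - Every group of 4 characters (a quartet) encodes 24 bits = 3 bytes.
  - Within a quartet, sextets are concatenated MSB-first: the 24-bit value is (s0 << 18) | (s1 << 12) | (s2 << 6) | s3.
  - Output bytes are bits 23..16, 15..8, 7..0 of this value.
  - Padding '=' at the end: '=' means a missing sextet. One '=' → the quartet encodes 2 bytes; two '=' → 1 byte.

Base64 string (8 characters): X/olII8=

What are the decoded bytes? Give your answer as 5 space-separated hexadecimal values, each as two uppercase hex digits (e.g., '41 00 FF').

After char 0 ('X'=23): chars_in_quartet=1 acc=0x17 bytes_emitted=0
After char 1 ('/'=63): chars_in_quartet=2 acc=0x5FF bytes_emitted=0
After char 2 ('o'=40): chars_in_quartet=3 acc=0x17FE8 bytes_emitted=0
After char 3 ('l'=37): chars_in_quartet=4 acc=0x5FFA25 -> emit 5F FA 25, reset; bytes_emitted=3
After char 4 ('I'=8): chars_in_quartet=1 acc=0x8 bytes_emitted=3
After char 5 ('I'=8): chars_in_quartet=2 acc=0x208 bytes_emitted=3
After char 6 ('8'=60): chars_in_quartet=3 acc=0x823C bytes_emitted=3
Padding '=': partial quartet acc=0x823C -> emit 20 8F; bytes_emitted=5

Answer: 5F FA 25 20 8F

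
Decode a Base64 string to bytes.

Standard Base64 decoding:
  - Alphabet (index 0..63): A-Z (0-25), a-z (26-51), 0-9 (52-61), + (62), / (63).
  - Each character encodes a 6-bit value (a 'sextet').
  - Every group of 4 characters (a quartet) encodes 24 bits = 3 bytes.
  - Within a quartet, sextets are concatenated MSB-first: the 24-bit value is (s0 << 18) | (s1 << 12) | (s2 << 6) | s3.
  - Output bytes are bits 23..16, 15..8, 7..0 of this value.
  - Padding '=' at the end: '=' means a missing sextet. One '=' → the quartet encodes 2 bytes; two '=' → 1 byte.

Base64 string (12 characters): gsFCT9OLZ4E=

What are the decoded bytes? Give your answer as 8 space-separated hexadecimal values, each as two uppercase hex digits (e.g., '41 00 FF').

After char 0 ('g'=32): chars_in_quartet=1 acc=0x20 bytes_emitted=0
After char 1 ('s'=44): chars_in_quartet=2 acc=0x82C bytes_emitted=0
After char 2 ('F'=5): chars_in_quartet=3 acc=0x20B05 bytes_emitted=0
After char 3 ('C'=2): chars_in_quartet=4 acc=0x82C142 -> emit 82 C1 42, reset; bytes_emitted=3
After char 4 ('T'=19): chars_in_quartet=1 acc=0x13 bytes_emitted=3
After char 5 ('9'=61): chars_in_quartet=2 acc=0x4FD bytes_emitted=3
After char 6 ('O'=14): chars_in_quartet=3 acc=0x13F4E bytes_emitted=3
After char 7 ('L'=11): chars_in_quartet=4 acc=0x4FD38B -> emit 4F D3 8B, reset; bytes_emitted=6
After char 8 ('Z'=25): chars_in_quartet=1 acc=0x19 bytes_emitted=6
After char 9 ('4'=56): chars_in_quartet=2 acc=0x678 bytes_emitted=6
After char 10 ('E'=4): chars_in_quartet=3 acc=0x19E04 bytes_emitted=6
Padding '=': partial quartet acc=0x19E04 -> emit 67 81; bytes_emitted=8

Answer: 82 C1 42 4F D3 8B 67 81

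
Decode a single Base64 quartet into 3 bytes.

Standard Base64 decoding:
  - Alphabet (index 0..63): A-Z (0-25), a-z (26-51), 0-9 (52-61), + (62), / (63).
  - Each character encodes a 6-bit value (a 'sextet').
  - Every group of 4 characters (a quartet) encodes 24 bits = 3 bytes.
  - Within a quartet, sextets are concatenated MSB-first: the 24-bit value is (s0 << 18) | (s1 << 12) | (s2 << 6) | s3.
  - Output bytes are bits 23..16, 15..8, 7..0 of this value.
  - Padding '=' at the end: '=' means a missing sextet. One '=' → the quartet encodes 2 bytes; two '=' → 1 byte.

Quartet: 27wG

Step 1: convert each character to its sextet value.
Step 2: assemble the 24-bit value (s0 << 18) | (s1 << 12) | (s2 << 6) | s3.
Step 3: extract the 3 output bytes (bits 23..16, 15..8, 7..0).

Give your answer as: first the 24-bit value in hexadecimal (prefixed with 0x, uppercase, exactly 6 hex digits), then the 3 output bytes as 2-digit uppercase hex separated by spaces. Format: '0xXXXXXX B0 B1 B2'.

Sextets: 2=54, 7=59, w=48, G=6
24-bit: (54<<18) | (59<<12) | (48<<6) | 6
      = 0xD80000 | 0x03B000 | 0x000C00 | 0x000006
      = 0xDBBC06
Bytes: (v>>16)&0xFF=DB, (v>>8)&0xFF=BC, v&0xFF=06

Answer: 0xDBBC06 DB BC 06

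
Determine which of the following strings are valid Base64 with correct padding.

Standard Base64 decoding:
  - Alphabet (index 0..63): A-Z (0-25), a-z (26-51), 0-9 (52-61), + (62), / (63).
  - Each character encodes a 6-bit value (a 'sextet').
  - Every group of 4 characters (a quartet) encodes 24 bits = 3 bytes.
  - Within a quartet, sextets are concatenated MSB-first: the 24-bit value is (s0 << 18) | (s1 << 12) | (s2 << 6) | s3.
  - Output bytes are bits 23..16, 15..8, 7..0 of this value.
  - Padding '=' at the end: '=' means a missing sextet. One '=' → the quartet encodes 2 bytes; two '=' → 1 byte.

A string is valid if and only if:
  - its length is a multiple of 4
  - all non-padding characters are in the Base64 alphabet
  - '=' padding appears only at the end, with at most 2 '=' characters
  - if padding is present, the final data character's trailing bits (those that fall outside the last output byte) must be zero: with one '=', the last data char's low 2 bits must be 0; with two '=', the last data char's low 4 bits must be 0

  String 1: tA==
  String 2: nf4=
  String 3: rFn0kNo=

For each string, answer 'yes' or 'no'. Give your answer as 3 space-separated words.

String 1: 'tA==' → valid
String 2: 'nf4=' → valid
String 3: 'rFn0kNo=' → valid

Answer: yes yes yes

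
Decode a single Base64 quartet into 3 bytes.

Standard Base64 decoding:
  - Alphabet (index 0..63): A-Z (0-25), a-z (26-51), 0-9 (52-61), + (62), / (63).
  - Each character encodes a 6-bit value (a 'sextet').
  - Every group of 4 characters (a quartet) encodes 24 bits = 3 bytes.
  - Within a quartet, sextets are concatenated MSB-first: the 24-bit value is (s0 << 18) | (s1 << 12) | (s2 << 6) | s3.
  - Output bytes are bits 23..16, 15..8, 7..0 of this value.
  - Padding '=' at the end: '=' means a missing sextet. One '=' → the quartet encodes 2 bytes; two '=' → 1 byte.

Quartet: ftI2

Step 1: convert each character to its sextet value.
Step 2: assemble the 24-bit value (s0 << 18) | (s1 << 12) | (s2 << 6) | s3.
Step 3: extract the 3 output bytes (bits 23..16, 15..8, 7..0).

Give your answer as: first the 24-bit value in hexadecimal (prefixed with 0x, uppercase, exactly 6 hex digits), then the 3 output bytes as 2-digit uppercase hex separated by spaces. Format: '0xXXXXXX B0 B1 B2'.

Answer: 0x7ED236 7E D2 36

Derivation:
Sextets: f=31, t=45, I=8, 2=54
24-bit: (31<<18) | (45<<12) | (8<<6) | 54
      = 0x7C0000 | 0x02D000 | 0x000200 | 0x000036
      = 0x7ED236
Bytes: (v>>16)&0xFF=7E, (v>>8)&0xFF=D2, v&0xFF=36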